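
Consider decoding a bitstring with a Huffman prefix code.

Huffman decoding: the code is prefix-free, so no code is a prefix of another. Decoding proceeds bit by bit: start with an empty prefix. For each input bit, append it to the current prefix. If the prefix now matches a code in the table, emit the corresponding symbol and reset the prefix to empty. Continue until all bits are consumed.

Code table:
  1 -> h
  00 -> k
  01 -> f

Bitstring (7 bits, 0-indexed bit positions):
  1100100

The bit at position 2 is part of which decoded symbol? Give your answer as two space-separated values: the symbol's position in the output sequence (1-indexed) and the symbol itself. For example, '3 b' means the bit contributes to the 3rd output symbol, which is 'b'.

Bit 0: prefix='1' -> emit 'h', reset
Bit 1: prefix='1' -> emit 'h', reset
Bit 2: prefix='0' (no match yet)
Bit 3: prefix='00' -> emit 'k', reset
Bit 4: prefix='1' -> emit 'h', reset
Bit 5: prefix='0' (no match yet)
Bit 6: prefix='00' -> emit 'k', reset

Answer: 3 k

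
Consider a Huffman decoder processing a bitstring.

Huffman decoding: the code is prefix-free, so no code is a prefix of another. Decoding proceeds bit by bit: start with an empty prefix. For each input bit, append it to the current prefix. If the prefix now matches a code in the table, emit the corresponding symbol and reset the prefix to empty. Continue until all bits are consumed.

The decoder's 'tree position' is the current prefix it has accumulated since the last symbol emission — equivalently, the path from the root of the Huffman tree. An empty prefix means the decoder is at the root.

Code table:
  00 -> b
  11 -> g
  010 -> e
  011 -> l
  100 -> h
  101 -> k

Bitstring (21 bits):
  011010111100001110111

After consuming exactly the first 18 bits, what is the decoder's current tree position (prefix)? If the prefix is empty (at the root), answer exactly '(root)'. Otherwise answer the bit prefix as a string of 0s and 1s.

Answer: 10

Derivation:
Bit 0: prefix='0' (no match yet)
Bit 1: prefix='01' (no match yet)
Bit 2: prefix='011' -> emit 'l', reset
Bit 3: prefix='0' (no match yet)
Bit 4: prefix='01' (no match yet)
Bit 5: prefix='010' -> emit 'e', reset
Bit 6: prefix='1' (no match yet)
Bit 7: prefix='11' -> emit 'g', reset
Bit 8: prefix='1' (no match yet)
Bit 9: prefix='11' -> emit 'g', reset
Bit 10: prefix='0' (no match yet)
Bit 11: prefix='00' -> emit 'b', reset
Bit 12: prefix='0' (no match yet)
Bit 13: prefix='00' -> emit 'b', reset
Bit 14: prefix='1' (no match yet)
Bit 15: prefix='11' -> emit 'g', reset
Bit 16: prefix='1' (no match yet)
Bit 17: prefix='10' (no match yet)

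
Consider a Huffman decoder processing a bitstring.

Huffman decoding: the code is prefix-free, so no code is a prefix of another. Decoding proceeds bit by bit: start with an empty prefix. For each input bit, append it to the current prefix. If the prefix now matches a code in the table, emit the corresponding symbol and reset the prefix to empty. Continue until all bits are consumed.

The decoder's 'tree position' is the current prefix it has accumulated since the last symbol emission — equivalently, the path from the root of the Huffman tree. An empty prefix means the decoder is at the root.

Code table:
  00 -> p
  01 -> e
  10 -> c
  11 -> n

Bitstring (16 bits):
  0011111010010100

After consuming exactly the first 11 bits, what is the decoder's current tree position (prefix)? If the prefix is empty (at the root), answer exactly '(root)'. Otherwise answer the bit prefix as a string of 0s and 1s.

Answer: 0

Derivation:
Bit 0: prefix='0' (no match yet)
Bit 1: prefix='00' -> emit 'p', reset
Bit 2: prefix='1' (no match yet)
Bit 3: prefix='11' -> emit 'n', reset
Bit 4: prefix='1' (no match yet)
Bit 5: prefix='11' -> emit 'n', reset
Bit 6: prefix='1' (no match yet)
Bit 7: prefix='10' -> emit 'c', reset
Bit 8: prefix='1' (no match yet)
Bit 9: prefix='10' -> emit 'c', reset
Bit 10: prefix='0' (no match yet)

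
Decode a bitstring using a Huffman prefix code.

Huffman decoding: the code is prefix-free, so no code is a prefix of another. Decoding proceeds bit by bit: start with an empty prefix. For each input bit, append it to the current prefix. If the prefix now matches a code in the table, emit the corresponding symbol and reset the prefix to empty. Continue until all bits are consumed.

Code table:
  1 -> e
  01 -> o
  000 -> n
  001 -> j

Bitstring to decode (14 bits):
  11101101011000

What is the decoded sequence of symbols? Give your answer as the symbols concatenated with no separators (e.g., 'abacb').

Answer: eeeoeooen

Derivation:
Bit 0: prefix='1' -> emit 'e', reset
Bit 1: prefix='1' -> emit 'e', reset
Bit 2: prefix='1' -> emit 'e', reset
Bit 3: prefix='0' (no match yet)
Bit 4: prefix='01' -> emit 'o', reset
Bit 5: prefix='1' -> emit 'e', reset
Bit 6: prefix='0' (no match yet)
Bit 7: prefix='01' -> emit 'o', reset
Bit 8: prefix='0' (no match yet)
Bit 9: prefix='01' -> emit 'o', reset
Bit 10: prefix='1' -> emit 'e', reset
Bit 11: prefix='0' (no match yet)
Bit 12: prefix='00' (no match yet)
Bit 13: prefix='000' -> emit 'n', reset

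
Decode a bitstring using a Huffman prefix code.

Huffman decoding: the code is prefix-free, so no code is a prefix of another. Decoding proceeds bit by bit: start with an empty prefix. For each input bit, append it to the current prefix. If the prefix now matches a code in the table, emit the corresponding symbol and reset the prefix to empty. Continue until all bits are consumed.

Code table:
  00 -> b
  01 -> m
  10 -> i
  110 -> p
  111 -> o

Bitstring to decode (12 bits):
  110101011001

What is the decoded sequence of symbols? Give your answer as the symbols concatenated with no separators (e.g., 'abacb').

Bit 0: prefix='1' (no match yet)
Bit 1: prefix='11' (no match yet)
Bit 2: prefix='110' -> emit 'p', reset
Bit 3: prefix='1' (no match yet)
Bit 4: prefix='10' -> emit 'i', reset
Bit 5: prefix='1' (no match yet)
Bit 6: prefix='10' -> emit 'i', reset
Bit 7: prefix='1' (no match yet)
Bit 8: prefix='11' (no match yet)
Bit 9: prefix='110' -> emit 'p', reset
Bit 10: prefix='0' (no match yet)
Bit 11: prefix='01' -> emit 'm', reset

Answer: piipm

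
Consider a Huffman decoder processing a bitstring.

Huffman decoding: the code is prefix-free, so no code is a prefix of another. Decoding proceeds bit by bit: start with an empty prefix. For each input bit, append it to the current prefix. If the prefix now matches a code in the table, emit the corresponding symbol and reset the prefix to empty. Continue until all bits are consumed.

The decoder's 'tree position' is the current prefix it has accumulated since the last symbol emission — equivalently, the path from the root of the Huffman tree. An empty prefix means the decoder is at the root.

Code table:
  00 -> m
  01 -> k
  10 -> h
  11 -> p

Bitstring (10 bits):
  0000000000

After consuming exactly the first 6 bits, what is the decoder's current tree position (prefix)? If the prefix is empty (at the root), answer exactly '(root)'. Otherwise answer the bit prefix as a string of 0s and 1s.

Bit 0: prefix='0' (no match yet)
Bit 1: prefix='00' -> emit 'm', reset
Bit 2: prefix='0' (no match yet)
Bit 3: prefix='00' -> emit 'm', reset
Bit 4: prefix='0' (no match yet)
Bit 5: prefix='00' -> emit 'm', reset

Answer: (root)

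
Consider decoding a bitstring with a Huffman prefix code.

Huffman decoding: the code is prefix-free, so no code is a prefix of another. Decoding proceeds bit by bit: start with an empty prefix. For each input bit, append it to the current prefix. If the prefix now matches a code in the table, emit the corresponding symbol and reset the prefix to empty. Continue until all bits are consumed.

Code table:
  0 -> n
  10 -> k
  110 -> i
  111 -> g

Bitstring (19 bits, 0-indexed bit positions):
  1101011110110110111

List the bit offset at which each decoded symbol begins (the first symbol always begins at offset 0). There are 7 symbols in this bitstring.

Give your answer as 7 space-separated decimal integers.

Bit 0: prefix='1' (no match yet)
Bit 1: prefix='11' (no match yet)
Bit 2: prefix='110' -> emit 'i', reset
Bit 3: prefix='1' (no match yet)
Bit 4: prefix='10' -> emit 'k', reset
Bit 5: prefix='1' (no match yet)
Bit 6: prefix='11' (no match yet)
Bit 7: prefix='111' -> emit 'g', reset
Bit 8: prefix='1' (no match yet)
Bit 9: prefix='10' -> emit 'k', reset
Bit 10: prefix='1' (no match yet)
Bit 11: prefix='11' (no match yet)
Bit 12: prefix='110' -> emit 'i', reset
Bit 13: prefix='1' (no match yet)
Bit 14: prefix='11' (no match yet)
Bit 15: prefix='110' -> emit 'i', reset
Bit 16: prefix='1' (no match yet)
Bit 17: prefix='11' (no match yet)
Bit 18: prefix='111' -> emit 'g', reset

Answer: 0 3 5 8 10 13 16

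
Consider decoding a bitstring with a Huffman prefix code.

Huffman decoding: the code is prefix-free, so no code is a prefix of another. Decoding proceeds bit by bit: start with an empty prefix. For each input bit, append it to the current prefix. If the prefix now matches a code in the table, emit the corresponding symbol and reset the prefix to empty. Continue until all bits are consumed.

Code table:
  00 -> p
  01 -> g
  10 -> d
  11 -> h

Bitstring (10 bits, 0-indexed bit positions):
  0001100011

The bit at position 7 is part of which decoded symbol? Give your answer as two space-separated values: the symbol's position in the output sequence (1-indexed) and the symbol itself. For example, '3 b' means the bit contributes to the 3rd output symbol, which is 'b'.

Answer: 4 p

Derivation:
Bit 0: prefix='0' (no match yet)
Bit 1: prefix='00' -> emit 'p', reset
Bit 2: prefix='0' (no match yet)
Bit 3: prefix='01' -> emit 'g', reset
Bit 4: prefix='1' (no match yet)
Bit 5: prefix='10' -> emit 'd', reset
Bit 6: prefix='0' (no match yet)
Bit 7: prefix='00' -> emit 'p', reset
Bit 8: prefix='1' (no match yet)
Bit 9: prefix='11' -> emit 'h', reset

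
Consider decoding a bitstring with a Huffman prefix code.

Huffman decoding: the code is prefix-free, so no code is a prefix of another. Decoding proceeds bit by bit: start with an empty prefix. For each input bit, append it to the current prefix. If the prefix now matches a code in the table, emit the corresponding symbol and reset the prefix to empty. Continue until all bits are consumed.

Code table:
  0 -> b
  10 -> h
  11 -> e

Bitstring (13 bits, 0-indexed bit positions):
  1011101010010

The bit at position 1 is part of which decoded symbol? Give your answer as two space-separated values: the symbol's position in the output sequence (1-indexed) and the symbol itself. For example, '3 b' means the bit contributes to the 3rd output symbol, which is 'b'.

Answer: 1 h

Derivation:
Bit 0: prefix='1' (no match yet)
Bit 1: prefix='10' -> emit 'h', reset
Bit 2: prefix='1' (no match yet)
Bit 3: prefix='11' -> emit 'e', reset
Bit 4: prefix='1' (no match yet)
Bit 5: prefix='10' -> emit 'h', reset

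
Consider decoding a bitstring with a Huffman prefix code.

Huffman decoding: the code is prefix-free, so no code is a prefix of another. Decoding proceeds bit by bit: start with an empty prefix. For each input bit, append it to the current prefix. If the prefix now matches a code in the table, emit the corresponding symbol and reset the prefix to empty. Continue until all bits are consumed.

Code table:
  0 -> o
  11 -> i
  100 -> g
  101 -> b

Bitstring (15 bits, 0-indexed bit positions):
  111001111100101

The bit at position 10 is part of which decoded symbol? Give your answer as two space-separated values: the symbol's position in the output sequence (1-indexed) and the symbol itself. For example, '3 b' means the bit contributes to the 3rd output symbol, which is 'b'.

Answer: 5 g

Derivation:
Bit 0: prefix='1' (no match yet)
Bit 1: prefix='11' -> emit 'i', reset
Bit 2: prefix='1' (no match yet)
Bit 3: prefix='10' (no match yet)
Bit 4: prefix='100' -> emit 'g', reset
Bit 5: prefix='1' (no match yet)
Bit 6: prefix='11' -> emit 'i', reset
Bit 7: prefix='1' (no match yet)
Bit 8: prefix='11' -> emit 'i', reset
Bit 9: prefix='1' (no match yet)
Bit 10: prefix='10' (no match yet)
Bit 11: prefix='100' -> emit 'g', reset
Bit 12: prefix='1' (no match yet)
Bit 13: prefix='10' (no match yet)
Bit 14: prefix='101' -> emit 'b', reset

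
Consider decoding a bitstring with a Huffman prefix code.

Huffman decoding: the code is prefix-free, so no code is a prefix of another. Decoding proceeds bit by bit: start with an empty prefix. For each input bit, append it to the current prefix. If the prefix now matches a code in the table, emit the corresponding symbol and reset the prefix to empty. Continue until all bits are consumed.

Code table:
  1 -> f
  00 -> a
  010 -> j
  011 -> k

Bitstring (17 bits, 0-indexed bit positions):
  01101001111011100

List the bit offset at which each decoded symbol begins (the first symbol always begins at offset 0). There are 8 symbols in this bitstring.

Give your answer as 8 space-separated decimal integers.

Bit 0: prefix='0' (no match yet)
Bit 1: prefix='01' (no match yet)
Bit 2: prefix='011' -> emit 'k', reset
Bit 3: prefix='0' (no match yet)
Bit 4: prefix='01' (no match yet)
Bit 5: prefix='010' -> emit 'j', reset
Bit 6: prefix='0' (no match yet)
Bit 7: prefix='01' (no match yet)
Bit 8: prefix='011' -> emit 'k', reset
Bit 9: prefix='1' -> emit 'f', reset
Bit 10: prefix='1' -> emit 'f', reset
Bit 11: prefix='0' (no match yet)
Bit 12: prefix='01' (no match yet)
Bit 13: prefix='011' -> emit 'k', reset
Bit 14: prefix='1' -> emit 'f', reset
Bit 15: prefix='0' (no match yet)
Bit 16: prefix='00' -> emit 'a', reset

Answer: 0 3 6 9 10 11 14 15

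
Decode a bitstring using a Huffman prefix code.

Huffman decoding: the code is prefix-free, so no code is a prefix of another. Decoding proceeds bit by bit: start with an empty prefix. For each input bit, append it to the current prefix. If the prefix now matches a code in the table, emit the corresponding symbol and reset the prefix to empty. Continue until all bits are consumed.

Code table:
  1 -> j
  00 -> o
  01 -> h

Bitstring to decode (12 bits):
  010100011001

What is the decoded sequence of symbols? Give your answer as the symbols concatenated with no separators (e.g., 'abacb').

Answer: hhohjoj

Derivation:
Bit 0: prefix='0' (no match yet)
Bit 1: prefix='01' -> emit 'h', reset
Bit 2: prefix='0' (no match yet)
Bit 3: prefix='01' -> emit 'h', reset
Bit 4: prefix='0' (no match yet)
Bit 5: prefix='00' -> emit 'o', reset
Bit 6: prefix='0' (no match yet)
Bit 7: prefix='01' -> emit 'h', reset
Bit 8: prefix='1' -> emit 'j', reset
Bit 9: prefix='0' (no match yet)
Bit 10: prefix='00' -> emit 'o', reset
Bit 11: prefix='1' -> emit 'j', reset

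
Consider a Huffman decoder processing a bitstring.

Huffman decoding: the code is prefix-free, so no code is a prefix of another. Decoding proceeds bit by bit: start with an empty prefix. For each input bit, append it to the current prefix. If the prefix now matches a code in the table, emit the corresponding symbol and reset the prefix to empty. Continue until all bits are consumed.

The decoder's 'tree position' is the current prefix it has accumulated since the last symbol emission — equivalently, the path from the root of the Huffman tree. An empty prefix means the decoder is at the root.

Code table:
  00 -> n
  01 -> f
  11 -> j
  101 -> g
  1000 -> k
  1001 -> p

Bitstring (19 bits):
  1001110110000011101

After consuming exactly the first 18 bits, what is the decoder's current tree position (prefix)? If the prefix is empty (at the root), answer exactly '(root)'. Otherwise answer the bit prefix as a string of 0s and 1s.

Bit 0: prefix='1' (no match yet)
Bit 1: prefix='10' (no match yet)
Bit 2: prefix='100' (no match yet)
Bit 3: prefix='1001' -> emit 'p', reset
Bit 4: prefix='1' (no match yet)
Bit 5: prefix='11' -> emit 'j', reset
Bit 6: prefix='0' (no match yet)
Bit 7: prefix='01' -> emit 'f', reset
Bit 8: prefix='1' (no match yet)
Bit 9: prefix='10' (no match yet)
Bit 10: prefix='100' (no match yet)
Bit 11: prefix='1000' -> emit 'k', reset
Bit 12: prefix='0' (no match yet)
Bit 13: prefix='00' -> emit 'n', reset
Bit 14: prefix='1' (no match yet)
Bit 15: prefix='11' -> emit 'j', reset
Bit 16: prefix='1' (no match yet)
Bit 17: prefix='10' (no match yet)

Answer: 10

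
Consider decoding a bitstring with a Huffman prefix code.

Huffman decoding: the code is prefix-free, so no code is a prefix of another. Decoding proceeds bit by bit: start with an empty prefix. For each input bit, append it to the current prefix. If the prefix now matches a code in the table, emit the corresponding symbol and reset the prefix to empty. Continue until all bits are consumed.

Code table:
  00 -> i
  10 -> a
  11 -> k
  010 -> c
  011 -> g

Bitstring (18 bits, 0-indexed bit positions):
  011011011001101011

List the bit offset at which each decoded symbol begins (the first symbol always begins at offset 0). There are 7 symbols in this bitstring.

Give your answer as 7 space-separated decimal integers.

Answer: 0 3 6 9 11 13 16

Derivation:
Bit 0: prefix='0' (no match yet)
Bit 1: prefix='01' (no match yet)
Bit 2: prefix='011' -> emit 'g', reset
Bit 3: prefix='0' (no match yet)
Bit 4: prefix='01' (no match yet)
Bit 5: prefix='011' -> emit 'g', reset
Bit 6: prefix='0' (no match yet)
Bit 7: prefix='01' (no match yet)
Bit 8: prefix='011' -> emit 'g', reset
Bit 9: prefix='0' (no match yet)
Bit 10: prefix='00' -> emit 'i', reset
Bit 11: prefix='1' (no match yet)
Bit 12: prefix='11' -> emit 'k', reset
Bit 13: prefix='0' (no match yet)
Bit 14: prefix='01' (no match yet)
Bit 15: prefix='010' -> emit 'c', reset
Bit 16: prefix='1' (no match yet)
Bit 17: prefix='11' -> emit 'k', reset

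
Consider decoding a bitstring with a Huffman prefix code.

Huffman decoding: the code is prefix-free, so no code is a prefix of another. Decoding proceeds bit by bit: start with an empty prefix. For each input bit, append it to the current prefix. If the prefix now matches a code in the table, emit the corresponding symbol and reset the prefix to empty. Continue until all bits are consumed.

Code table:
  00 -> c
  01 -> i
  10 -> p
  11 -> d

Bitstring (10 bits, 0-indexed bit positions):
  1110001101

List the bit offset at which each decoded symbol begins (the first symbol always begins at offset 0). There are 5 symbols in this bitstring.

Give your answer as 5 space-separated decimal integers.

Bit 0: prefix='1' (no match yet)
Bit 1: prefix='11' -> emit 'd', reset
Bit 2: prefix='1' (no match yet)
Bit 3: prefix='10' -> emit 'p', reset
Bit 4: prefix='0' (no match yet)
Bit 5: prefix='00' -> emit 'c', reset
Bit 6: prefix='1' (no match yet)
Bit 7: prefix='11' -> emit 'd', reset
Bit 8: prefix='0' (no match yet)
Bit 9: prefix='01' -> emit 'i', reset

Answer: 0 2 4 6 8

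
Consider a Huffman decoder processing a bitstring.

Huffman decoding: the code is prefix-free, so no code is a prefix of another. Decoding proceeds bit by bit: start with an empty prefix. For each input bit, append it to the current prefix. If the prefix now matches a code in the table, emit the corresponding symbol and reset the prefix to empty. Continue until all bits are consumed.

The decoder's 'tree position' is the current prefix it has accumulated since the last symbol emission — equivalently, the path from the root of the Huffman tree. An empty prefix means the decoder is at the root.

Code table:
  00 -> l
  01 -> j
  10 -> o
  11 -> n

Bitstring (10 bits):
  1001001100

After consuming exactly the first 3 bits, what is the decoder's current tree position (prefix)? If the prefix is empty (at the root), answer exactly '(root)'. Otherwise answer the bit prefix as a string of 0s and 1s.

Answer: 0

Derivation:
Bit 0: prefix='1' (no match yet)
Bit 1: prefix='10' -> emit 'o', reset
Bit 2: prefix='0' (no match yet)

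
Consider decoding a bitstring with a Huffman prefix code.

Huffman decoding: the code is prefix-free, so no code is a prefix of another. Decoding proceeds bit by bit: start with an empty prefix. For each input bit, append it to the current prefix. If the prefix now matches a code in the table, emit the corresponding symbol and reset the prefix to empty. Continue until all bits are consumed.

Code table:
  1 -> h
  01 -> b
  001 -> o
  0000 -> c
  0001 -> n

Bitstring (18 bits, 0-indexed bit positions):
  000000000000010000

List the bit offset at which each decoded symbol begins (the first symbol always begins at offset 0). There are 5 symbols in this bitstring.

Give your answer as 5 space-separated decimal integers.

Bit 0: prefix='0' (no match yet)
Bit 1: prefix='00' (no match yet)
Bit 2: prefix='000' (no match yet)
Bit 3: prefix='0000' -> emit 'c', reset
Bit 4: prefix='0' (no match yet)
Bit 5: prefix='00' (no match yet)
Bit 6: prefix='000' (no match yet)
Bit 7: prefix='0000' -> emit 'c', reset
Bit 8: prefix='0' (no match yet)
Bit 9: prefix='00' (no match yet)
Bit 10: prefix='000' (no match yet)
Bit 11: prefix='0000' -> emit 'c', reset
Bit 12: prefix='0' (no match yet)
Bit 13: prefix='01' -> emit 'b', reset
Bit 14: prefix='0' (no match yet)
Bit 15: prefix='00' (no match yet)
Bit 16: prefix='000' (no match yet)
Bit 17: prefix='0000' -> emit 'c', reset

Answer: 0 4 8 12 14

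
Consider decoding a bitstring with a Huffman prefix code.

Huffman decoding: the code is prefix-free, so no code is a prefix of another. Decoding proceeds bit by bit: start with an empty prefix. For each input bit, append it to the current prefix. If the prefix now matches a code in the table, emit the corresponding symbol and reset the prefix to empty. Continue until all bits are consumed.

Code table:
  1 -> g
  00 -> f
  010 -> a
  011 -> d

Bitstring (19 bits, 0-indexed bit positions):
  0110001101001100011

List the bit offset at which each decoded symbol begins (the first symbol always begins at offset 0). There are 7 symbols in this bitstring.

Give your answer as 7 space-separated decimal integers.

Answer: 0 3 5 8 11 14 16

Derivation:
Bit 0: prefix='0' (no match yet)
Bit 1: prefix='01' (no match yet)
Bit 2: prefix='011' -> emit 'd', reset
Bit 3: prefix='0' (no match yet)
Bit 4: prefix='00' -> emit 'f', reset
Bit 5: prefix='0' (no match yet)
Bit 6: prefix='01' (no match yet)
Bit 7: prefix='011' -> emit 'd', reset
Bit 8: prefix='0' (no match yet)
Bit 9: prefix='01' (no match yet)
Bit 10: prefix='010' -> emit 'a', reset
Bit 11: prefix='0' (no match yet)
Bit 12: prefix='01' (no match yet)
Bit 13: prefix='011' -> emit 'd', reset
Bit 14: prefix='0' (no match yet)
Bit 15: prefix='00' -> emit 'f', reset
Bit 16: prefix='0' (no match yet)
Bit 17: prefix='01' (no match yet)
Bit 18: prefix='011' -> emit 'd', reset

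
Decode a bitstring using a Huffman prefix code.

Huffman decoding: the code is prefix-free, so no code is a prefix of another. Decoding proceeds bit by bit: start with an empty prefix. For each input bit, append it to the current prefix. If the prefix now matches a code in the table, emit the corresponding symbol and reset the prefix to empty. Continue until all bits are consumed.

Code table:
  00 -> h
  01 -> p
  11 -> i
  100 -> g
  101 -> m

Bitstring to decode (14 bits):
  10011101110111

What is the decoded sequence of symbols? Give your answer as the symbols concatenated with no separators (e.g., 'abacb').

Bit 0: prefix='1' (no match yet)
Bit 1: prefix='10' (no match yet)
Bit 2: prefix='100' -> emit 'g', reset
Bit 3: prefix='1' (no match yet)
Bit 4: prefix='11' -> emit 'i', reset
Bit 5: prefix='1' (no match yet)
Bit 6: prefix='10' (no match yet)
Bit 7: prefix='101' -> emit 'm', reset
Bit 8: prefix='1' (no match yet)
Bit 9: prefix='11' -> emit 'i', reset
Bit 10: prefix='0' (no match yet)
Bit 11: prefix='01' -> emit 'p', reset
Bit 12: prefix='1' (no match yet)
Bit 13: prefix='11' -> emit 'i', reset

Answer: gimipi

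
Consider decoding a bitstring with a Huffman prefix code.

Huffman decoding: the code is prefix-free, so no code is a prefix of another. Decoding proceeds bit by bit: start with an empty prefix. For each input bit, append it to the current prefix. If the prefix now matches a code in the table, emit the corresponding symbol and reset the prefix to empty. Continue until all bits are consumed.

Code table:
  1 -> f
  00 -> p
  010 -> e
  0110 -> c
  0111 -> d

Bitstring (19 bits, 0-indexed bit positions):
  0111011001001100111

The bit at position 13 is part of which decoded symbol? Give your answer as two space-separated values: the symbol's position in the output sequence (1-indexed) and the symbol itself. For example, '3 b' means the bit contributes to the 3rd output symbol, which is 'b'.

Bit 0: prefix='0' (no match yet)
Bit 1: prefix='01' (no match yet)
Bit 2: prefix='011' (no match yet)
Bit 3: prefix='0111' -> emit 'd', reset
Bit 4: prefix='0' (no match yet)
Bit 5: prefix='01' (no match yet)
Bit 6: prefix='011' (no match yet)
Bit 7: prefix='0110' -> emit 'c', reset
Bit 8: prefix='0' (no match yet)
Bit 9: prefix='01' (no match yet)
Bit 10: prefix='010' -> emit 'e', reset
Bit 11: prefix='0' (no match yet)
Bit 12: prefix='01' (no match yet)
Bit 13: prefix='011' (no match yet)
Bit 14: prefix='0110' -> emit 'c', reset
Bit 15: prefix='0' (no match yet)
Bit 16: prefix='01' (no match yet)
Bit 17: prefix='011' (no match yet)

Answer: 4 c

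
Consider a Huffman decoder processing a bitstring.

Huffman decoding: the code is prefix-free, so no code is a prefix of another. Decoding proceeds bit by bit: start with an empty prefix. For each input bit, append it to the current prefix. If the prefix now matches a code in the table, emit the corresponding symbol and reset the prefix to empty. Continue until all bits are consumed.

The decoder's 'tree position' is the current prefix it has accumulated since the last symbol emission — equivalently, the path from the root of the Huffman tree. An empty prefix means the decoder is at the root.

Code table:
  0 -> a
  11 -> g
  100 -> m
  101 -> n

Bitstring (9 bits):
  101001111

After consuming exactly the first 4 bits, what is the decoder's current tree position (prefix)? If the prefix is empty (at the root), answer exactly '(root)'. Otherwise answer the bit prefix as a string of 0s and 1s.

Answer: (root)

Derivation:
Bit 0: prefix='1' (no match yet)
Bit 1: prefix='10' (no match yet)
Bit 2: prefix='101' -> emit 'n', reset
Bit 3: prefix='0' -> emit 'a', reset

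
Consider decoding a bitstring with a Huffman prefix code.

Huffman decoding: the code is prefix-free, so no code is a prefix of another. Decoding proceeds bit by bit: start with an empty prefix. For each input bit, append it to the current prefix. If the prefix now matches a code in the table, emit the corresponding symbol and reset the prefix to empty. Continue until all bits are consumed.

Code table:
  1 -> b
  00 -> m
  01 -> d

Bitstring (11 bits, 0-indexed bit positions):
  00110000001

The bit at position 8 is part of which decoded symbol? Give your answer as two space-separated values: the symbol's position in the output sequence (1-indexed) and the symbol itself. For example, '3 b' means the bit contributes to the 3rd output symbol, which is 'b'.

Answer: 6 m

Derivation:
Bit 0: prefix='0' (no match yet)
Bit 1: prefix='00' -> emit 'm', reset
Bit 2: prefix='1' -> emit 'b', reset
Bit 3: prefix='1' -> emit 'b', reset
Bit 4: prefix='0' (no match yet)
Bit 5: prefix='00' -> emit 'm', reset
Bit 6: prefix='0' (no match yet)
Bit 7: prefix='00' -> emit 'm', reset
Bit 8: prefix='0' (no match yet)
Bit 9: prefix='00' -> emit 'm', reset
Bit 10: prefix='1' -> emit 'b', reset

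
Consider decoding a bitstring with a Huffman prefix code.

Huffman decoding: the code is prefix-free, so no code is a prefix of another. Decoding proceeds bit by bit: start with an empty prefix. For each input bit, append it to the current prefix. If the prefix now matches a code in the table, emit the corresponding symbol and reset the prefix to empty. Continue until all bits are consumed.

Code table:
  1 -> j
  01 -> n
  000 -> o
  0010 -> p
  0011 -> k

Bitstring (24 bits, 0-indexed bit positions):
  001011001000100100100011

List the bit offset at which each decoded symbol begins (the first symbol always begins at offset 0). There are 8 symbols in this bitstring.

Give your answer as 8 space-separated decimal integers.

Answer: 0 4 5 6 10 14 16 20

Derivation:
Bit 0: prefix='0' (no match yet)
Bit 1: prefix='00' (no match yet)
Bit 2: prefix='001' (no match yet)
Bit 3: prefix='0010' -> emit 'p', reset
Bit 4: prefix='1' -> emit 'j', reset
Bit 5: prefix='1' -> emit 'j', reset
Bit 6: prefix='0' (no match yet)
Bit 7: prefix='00' (no match yet)
Bit 8: prefix='001' (no match yet)
Bit 9: prefix='0010' -> emit 'p', reset
Bit 10: prefix='0' (no match yet)
Bit 11: prefix='00' (no match yet)
Bit 12: prefix='001' (no match yet)
Bit 13: prefix='0010' -> emit 'p', reset
Bit 14: prefix='0' (no match yet)
Bit 15: prefix='01' -> emit 'n', reset
Bit 16: prefix='0' (no match yet)
Bit 17: prefix='00' (no match yet)
Bit 18: prefix='001' (no match yet)
Bit 19: prefix='0010' -> emit 'p', reset
Bit 20: prefix='0' (no match yet)
Bit 21: prefix='00' (no match yet)
Bit 22: prefix='001' (no match yet)
Bit 23: prefix='0011' -> emit 'k', reset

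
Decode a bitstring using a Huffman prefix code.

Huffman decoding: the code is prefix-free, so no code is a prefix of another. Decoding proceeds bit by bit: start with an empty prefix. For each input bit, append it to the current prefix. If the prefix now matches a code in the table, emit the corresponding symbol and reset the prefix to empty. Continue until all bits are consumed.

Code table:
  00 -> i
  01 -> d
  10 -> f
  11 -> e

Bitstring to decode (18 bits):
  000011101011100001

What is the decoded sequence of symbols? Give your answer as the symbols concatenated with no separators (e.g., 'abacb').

Answer: iieffefid

Derivation:
Bit 0: prefix='0' (no match yet)
Bit 1: prefix='00' -> emit 'i', reset
Bit 2: prefix='0' (no match yet)
Bit 3: prefix='00' -> emit 'i', reset
Bit 4: prefix='1' (no match yet)
Bit 5: prefix='11' -> emit 'e', reset
Bit 6: prefix='1' (no match yet)
Bit 7: prefix='10' -> emit 'f', reset
Bit 8: prefix='1' (no match yet)
Bit 9: prefix='10' -> emit 'f', reset
Bit 10: prefix='1' (no match yet)
Bit 11: prefix='11' -> emit 'e', reset
Bit 12: prefix='1' (no match yet)
Bit 13: prefix='10' -> emit 'f', reset
Bit 14: prefix='0' (no match yet)
Bit 15: prefix='00' -> emit 'i', reset
Bit 16: prefix='0' (no match yet)
Bit 17: prefix='01' -> emit 'd', reset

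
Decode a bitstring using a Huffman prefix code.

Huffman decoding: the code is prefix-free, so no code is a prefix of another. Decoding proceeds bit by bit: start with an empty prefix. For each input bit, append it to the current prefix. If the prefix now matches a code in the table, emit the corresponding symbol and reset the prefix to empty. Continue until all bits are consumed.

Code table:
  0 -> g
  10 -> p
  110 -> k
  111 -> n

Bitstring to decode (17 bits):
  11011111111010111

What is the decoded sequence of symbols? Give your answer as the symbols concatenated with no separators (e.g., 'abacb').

Answer: knnkpn

Derivation:
Bit 0: prefix='1' (no match yet)
Bit 1: prefix='11' (no match yet)
Bit 2: prefix='110' -> emit 'k', reset
Bit 3: prefix='1' (no match yet)
Bit 4: prefix='11' (no match yet)
Bit 5: prefix='111' -> emit 'n', reset
Bit 6: prefix='1' (no match yet)
Bit 7: prefix='11' (no match yet)
Bit 8: prefix='111' -> emit 'n', reset
Bit 9: prefix='1' (no match yet)
Bit 10: prefix='11' (no match yet)
Bit 11: prefix='110' -> emit 'k', reset
Bit 12: prefix='1' (no match yet)
Bit 13: prefix='10' -> emit 'p', reset
Bit 14: prefix='1' (no match yet)
Bit 15: prefix='11' (no match yet)
Bit 16: prefix='111' -> emit 'n', reset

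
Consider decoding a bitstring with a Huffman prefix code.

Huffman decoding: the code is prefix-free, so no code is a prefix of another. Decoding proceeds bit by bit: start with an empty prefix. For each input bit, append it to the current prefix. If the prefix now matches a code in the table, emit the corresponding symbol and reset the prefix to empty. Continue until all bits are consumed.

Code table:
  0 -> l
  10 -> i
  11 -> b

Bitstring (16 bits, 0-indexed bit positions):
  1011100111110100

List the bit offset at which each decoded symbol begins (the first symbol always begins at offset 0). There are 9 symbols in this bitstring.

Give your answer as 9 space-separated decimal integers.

Bit 0: prefix='1' (no match yet)
Bit 1: prefix='10' -> emit 'i', reset
Bit 2: prefix='1' (no match yet)
Bit 3: prefix='11' -> emit 'b', reset
Bit 4: prefix='1' (no match yet)
Bit 5: prefix='10' -> emit 'i', reset
Bit 6: prefix='0' -> emit 'l', reset
Bit 7: prefix='1' (no match yet)
Bit 8: prefix='11' -> emit 'b', reset
Bit 9: prefix='1' (no match yet)
Bit 10: prefix='11' -> emit 'b', reset
Bit 11: prefix='1' (no match yet)
Bit 12: prefix='10' -> emit 'i', reset
Bit 13: prefix='1' (no match yet)
Bit 14: prefix='10' -> emit 'i', reset
Bit 15: prefix='0' -> emit 'l', reset

Answer: 0 2 4 6 7 9 11 13 15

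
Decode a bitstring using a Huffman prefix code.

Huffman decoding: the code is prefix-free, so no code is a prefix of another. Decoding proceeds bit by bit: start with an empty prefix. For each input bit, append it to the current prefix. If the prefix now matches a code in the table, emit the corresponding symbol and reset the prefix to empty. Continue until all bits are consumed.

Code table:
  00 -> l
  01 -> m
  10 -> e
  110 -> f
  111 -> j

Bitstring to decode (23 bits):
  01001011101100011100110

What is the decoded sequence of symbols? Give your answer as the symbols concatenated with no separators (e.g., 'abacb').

Answer: mlejmeljlf

Derivation:
Bit 0: prefix='0' (no match yet)
Bit 1: prefix='01' -> emit 'm', reset
Bit 2: prefix='0' (no match yet)
Bit 3: prefix='00' -> emit 'l', reset
Bit 4: prefix='1' (no match yet)
Bit 5: prefix='10' -> emit 'e', reset
Bit 6: prefix='1' (no match yet)
Bit 7: prefix='11' (no match yet)
Bit 8: prefix='111' -> emit 'j', reset
Bit 9: prefix='0' (no match yet)
Bit 10: prefix='01' -> emit 'm', reset
Bit 11: prefix='1' (no match yet)
Bit 12: prefix='10' -> emit 'e', reset
Bit 13: prefix='0' (no match yet)
Bit 14: prefix='00' -> emit 'l', reset
Bit 15: prefix='1' (no match yet)
Bit 16: prefix='11' (no match yet)
Bit 17: prefix='111' -> emit 'j', reset
Bit 18: prefix='0' (no match yet)
Bit 19: prefix='00' -> emit 'l', reset
Bit 20: prefix='1' (no match yet)
Bit 21: prefix='11' (no match yet)
Bit 22: prefix='110' -> emit 'f', reset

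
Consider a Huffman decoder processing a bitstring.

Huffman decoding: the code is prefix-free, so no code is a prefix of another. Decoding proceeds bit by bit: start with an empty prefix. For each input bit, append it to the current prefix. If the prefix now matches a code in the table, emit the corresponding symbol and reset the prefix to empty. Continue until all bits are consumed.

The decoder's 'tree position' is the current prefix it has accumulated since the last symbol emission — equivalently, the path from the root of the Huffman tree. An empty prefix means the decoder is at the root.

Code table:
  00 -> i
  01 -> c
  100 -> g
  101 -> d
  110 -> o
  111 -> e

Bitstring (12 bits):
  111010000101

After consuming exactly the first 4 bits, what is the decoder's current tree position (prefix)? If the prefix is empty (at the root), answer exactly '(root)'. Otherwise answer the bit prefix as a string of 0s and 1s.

Bit 0: prefix='1' (no match yet)
Bit 1: prefix='11' (no match yet)
Bit 2: prefix='111' -> emit 'e', reset
Bit 3: prefix='0' (no match yet)

Answer: 0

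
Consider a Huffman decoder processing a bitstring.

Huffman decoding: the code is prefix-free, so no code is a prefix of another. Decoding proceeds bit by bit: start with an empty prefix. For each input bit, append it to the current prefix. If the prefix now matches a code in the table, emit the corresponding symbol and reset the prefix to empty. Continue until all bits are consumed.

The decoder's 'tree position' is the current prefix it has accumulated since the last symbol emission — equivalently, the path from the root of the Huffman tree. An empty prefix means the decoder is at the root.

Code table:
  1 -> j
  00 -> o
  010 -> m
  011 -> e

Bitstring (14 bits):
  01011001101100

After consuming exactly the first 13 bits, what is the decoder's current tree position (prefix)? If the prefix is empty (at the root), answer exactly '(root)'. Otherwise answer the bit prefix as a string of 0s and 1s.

Answer: 0

Derivation:
Bit 0: prefix='0' (no match yet)
Bit 1: prefix='01' (no match yet)
Bit 2: prefix='010' -> emit 'm', reset
Bit 3: prefix='1' -> emit 'j', reset
Bit 4: prefix='1' -> emit 'j', reset
Bit 5: prefix='0' (no match yet)
Bit 6: prefix='00' -> emit 'o', reset
Bit 7: prefix='1' -> emit 'j', reset
Bit 8: prefix='1' -> emit 'j', reset
Bit 9: prefix='0' (no match yet)
Bit 10: prefix='01' (no match yet)
Bit 11: prefix='011' -> emit 'e', reset
Bit 12: prefix='0' (no match yet)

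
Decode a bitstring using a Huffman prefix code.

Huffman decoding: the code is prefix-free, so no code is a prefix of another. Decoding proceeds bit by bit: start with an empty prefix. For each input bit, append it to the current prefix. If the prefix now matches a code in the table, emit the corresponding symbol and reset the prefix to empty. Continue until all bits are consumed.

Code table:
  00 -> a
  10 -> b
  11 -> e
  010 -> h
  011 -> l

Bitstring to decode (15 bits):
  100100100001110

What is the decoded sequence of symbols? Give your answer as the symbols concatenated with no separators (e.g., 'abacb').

Answer: bhhalb

Derivation:
Bit 0: prefix='1' (no match yet)
Bit 1: prefix='10' -> emit 'b', reset
Bit 2: prefix='0' (no match yet)
Bit 3: prefix='01' (no match yet)
Bit 4: prefix='010' -> emit 'h', reset
Bit 5: prefix='0' (no match yet)
Bit 6: prefix='01' (no match yet)
Bit 7: prefix='010' -> emit 'h', reset
Bit 8: prefix='0' (no match yet)
Bit 9: prefix='00' -> emit 'a', reset
Bit 10: prefix='0' (no match yet)
Bit 11: prefix='01' (no match yet)
Bit 12: prefix='011' -> emit 'l', reset
Bit 13: prefix='1' (no match yet)
Bit 14: prefix='10' -> emit 'b', reset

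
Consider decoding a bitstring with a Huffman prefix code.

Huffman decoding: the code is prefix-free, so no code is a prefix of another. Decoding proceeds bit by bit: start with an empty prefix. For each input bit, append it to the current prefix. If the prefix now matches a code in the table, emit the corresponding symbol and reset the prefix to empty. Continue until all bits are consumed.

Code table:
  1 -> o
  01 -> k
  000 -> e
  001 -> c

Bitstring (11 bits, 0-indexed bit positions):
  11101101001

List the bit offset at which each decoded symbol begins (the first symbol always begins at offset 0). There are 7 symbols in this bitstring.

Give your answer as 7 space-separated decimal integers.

Answer: 0 1 2 3 5 6 8

Derivation:
Bit 0: prefix='1' -> emit 'o', reset
Bit 1: prefix='1' -> emit 'o', reset
Bit 2: prefix='1' -> emit 'o', reset
Bit 3: prefix='0' (no match yet)
Bit 4: prefix='01' -> emit 'k', reset
Bit 5: prefix='1' -> emit 'o', reset
Bit 6: prefix='0' (no match yet)
Bit 7: prefix='01' -> emit 'k', reset
Bit 8: prefix='0' (no match yet)
Bit 9: prefix='00' (no match yet)
Bit 10: prefix='001' -> emit 'c', reset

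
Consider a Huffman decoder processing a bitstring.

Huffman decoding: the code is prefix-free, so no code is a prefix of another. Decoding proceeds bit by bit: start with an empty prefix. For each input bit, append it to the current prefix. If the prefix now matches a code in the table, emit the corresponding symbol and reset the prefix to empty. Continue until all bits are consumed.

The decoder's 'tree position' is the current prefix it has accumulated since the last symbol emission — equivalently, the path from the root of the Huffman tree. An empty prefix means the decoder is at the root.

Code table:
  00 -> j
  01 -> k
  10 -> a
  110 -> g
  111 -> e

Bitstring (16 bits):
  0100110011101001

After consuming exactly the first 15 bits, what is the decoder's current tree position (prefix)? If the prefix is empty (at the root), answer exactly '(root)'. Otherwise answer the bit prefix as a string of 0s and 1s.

Bit 0: prefix='0' (no match yet)
Bit 1: prefix='01' -> emit 'k', reset
Bit 2: prefix='0' (no match yet)
Bit 3: prefix='00' -> emit 'j', reset
Bit 4: prefix='1' (no match yet)
Bit 5: prefix='11' (no match yet)
Bit 6: prefix='110' -> emit 'g', reset
Bit 7: prefix='0' (no match yet)
Bit 8: prefix='01' -> emit 'k', reset
Bit 9: prefix='1' (no match yet)
Bit 10: prefix='11' (no match yet)
Bit 11: prefix='110' -> emit 'g', reset
Bit 12: prefix='1' (no match yet)
Bit 13: prefix='10' -> emit 'a', reset
Bit 14: prefix='0' (no match yet)

Answer: 0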